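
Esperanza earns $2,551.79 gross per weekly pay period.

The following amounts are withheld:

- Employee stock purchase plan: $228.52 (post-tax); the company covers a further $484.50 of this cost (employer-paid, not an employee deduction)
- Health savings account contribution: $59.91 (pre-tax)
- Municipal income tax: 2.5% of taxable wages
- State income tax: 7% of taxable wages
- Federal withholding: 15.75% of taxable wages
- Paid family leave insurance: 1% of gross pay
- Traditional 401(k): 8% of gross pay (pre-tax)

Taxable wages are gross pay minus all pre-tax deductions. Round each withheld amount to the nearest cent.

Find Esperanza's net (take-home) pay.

Traditional 401(k): $2,551.79 × 0.08 = $204.14
Health savings account contribution: $59.91
Pre-tax total = $204.14 + $59.91 = $264.05
Taxable wages = $2,551.79 − $264.05 = $2,287.74
State income tax: $2,287.74 × 0.07 = $160.14
Municipal income tax: $2,287.74 × 0.025 = $57.19
Federal withholding: $2,287.74 × 0.1575 = $360.32
Paid family leave insurance: $2,551.79 × 0.01 = $25.52
Employee stock purchase plan: $228.52
(Employer's $484.50 toward employee stock purchase plan is not withheld from the employee.)
Total deductions = $204.14 + $59.91 + $160.14 + $57.19 + $360.32 + $25.52 + $228.52 = $1,095.74
Net pay = $2,551.79 − $1,095.74 = $1,456.05

$1,456.05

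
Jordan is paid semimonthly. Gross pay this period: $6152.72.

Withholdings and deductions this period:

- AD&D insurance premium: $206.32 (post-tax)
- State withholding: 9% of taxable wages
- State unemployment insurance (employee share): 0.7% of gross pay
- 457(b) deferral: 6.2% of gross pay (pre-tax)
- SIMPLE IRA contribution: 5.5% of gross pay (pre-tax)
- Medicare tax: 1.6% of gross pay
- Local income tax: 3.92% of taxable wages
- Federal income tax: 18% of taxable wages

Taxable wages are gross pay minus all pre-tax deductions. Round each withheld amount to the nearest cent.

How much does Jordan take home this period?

457(b) deferral: $6152.72 × 0.062 = $381.47
SIMPLE IRA contribution: $6152.72 × 0.055 = $338.40
Pre-tax total = $381.47 + $338.40 = $719.87
Taxable wages = $6152.72 − $719.87 = $5432.85
State withholding: $5432.85 × 0.09 = $488.96
Local income tax: $5432.85 × 0.0392 = $212.97
Federal income tax: $5432.85 × 0.18 = $977.91
State unemployment insurance (employee share): $6152.72 × 0.007 = $43.07
Medicare tax: $6152.72 × 0.016 = $98.44
AD&D insurance premium: $206.32
Total deductions = $381.47 + $338.40 + $488.96 + $212.97 + $977.91 + $43.07 + $98.44 + $206.32 = $2747.54
Net pay = $6152.72 − $2747.54 = $3405.18

$3405.18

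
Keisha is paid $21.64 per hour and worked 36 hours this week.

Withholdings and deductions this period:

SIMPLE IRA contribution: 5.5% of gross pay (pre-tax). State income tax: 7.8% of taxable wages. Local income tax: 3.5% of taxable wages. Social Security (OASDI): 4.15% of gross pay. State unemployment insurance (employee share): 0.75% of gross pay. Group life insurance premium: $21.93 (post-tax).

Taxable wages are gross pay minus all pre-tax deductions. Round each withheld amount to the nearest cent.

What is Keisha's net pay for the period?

$592.90

Gross pay: 36 × $21.64 = $779.04
SIMPLE IRA contribution: $779.04 × 0.055 = $42.85
Taxable wages = $779.04 − $42.85 = $736.19
Local income tax: $736.19 × 0.035 = $25.77
State income tax: $736.19 × 0.078 = $57.42
Social Security (OASDI): $779.04 × 0.0415 = $32.33
State unemployment insurance (employee share): $779.04 × 0.0075 = $5.84
Group life insurance premium: $21.93
Total deductions = $42.85 + $25.77 + $57.42 + $32.33 + $5.84 + $21.93 = $186.14
Net pay = $779.04 − $186.14 = $592.90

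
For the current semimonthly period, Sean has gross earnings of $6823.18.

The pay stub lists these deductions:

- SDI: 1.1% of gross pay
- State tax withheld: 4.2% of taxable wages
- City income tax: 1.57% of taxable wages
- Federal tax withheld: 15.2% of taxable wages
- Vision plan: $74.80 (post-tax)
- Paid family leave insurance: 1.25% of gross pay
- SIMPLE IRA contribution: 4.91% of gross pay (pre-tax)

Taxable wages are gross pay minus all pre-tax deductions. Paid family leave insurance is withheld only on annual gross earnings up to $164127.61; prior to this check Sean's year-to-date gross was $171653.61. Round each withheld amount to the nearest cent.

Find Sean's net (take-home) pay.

$4977.75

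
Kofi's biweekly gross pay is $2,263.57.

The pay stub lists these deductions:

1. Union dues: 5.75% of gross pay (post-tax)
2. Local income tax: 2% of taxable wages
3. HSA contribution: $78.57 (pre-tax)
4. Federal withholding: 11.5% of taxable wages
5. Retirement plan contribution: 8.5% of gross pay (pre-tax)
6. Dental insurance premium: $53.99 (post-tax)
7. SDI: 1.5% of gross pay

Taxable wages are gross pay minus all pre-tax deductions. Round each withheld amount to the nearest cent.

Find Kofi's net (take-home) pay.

HSA contribution: $78.57
Retirement plan contribution: $2,263.57 × 0.085 = $192.40
Pre-tax total = $78.57 + $192.40 = $270.97
Taxable wages = $2,263.57 − $270.97 = $1,992.60
Local income tax: $1,992.60 × 0.02 = $39.85
Federal withholding: $1,992.60 × 0.115 = $229.15
SDI: $2,263.57 × 0.015 = $33.95
Union dues: $2,263.57 × 0.0575 = $130.16
Dental insurance premium: $53.99
Total deductions = $78.57 + $192.40 + $39.85 + $229.15 + $33.95 + $130.16 + $53.99 = $758.07
Net pay = $2,263.57 − $758.07 = $1,505.50

$1,505.50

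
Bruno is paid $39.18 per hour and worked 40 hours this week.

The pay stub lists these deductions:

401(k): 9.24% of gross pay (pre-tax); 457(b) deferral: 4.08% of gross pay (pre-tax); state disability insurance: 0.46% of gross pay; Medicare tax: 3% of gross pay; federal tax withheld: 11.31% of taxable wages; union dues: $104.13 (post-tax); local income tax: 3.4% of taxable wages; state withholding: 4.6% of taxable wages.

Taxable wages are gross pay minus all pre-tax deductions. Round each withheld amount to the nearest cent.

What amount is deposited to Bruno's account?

$937.77

Gross pay: 40 × $39.18 = $1,567.20
401(k): $1,567.20 × 0.0924 = $144.81
457(b) deferral: $1,567.20 × 0.0408 = $63.94
Pre-tax total = $144.81 + $63.94 = $208.75
Taxable wages = $1,567.20 − $208.75 = $1,358.45
Federal tax withheld: $1,358.45 × 0.1131 = $153.64
State withholding: $1,358.45 × 0.046 = $62.49
Local income tax: $1,358.45 × 0.034 = $46.19
Medicare tax: $1,567.20 × 0.03 = $47.02
State disability insurance: $1,567.20 × 0.0046 = $7.21
Union dues: $104.13
Total deductions = $144.81 + $63.94 + $153.64 + $62.49 + $46.19 + $47.02 + $7.21 + $104.13 = $629.43
Net pay = $1,567.20 − $629.43 = $937.77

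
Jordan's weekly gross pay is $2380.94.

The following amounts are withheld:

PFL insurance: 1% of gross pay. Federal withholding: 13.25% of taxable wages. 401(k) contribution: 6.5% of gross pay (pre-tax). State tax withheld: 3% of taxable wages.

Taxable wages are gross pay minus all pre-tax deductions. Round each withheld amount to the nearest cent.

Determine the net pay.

$1840.61

401(k) contribution: $2380.94 × 0.065 = $154.76
Taxable wages = $2380.94 − $154.76 = $2226.18
State tax withheld: $2226.18 × 0.03 = $66.79
Federal withholding: $2226.18 × 0.1325 = $294.97
PFL insurance: $2380.94 × 0.01 = $23.81
Total deductions = $154.76 + $66.79 + $294.97 + $23.81 = $540.33
Net pay = $2380.94 − $540.33 = $1840.61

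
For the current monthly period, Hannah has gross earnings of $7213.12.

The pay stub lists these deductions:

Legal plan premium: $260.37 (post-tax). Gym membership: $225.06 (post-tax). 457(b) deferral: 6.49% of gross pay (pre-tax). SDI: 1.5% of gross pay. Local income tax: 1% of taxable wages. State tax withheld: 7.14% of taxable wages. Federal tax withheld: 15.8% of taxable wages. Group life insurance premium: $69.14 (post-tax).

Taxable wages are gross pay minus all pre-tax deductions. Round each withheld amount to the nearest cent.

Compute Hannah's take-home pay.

457(b) deferral: $7213.12 × 0.0649 = $468.13
Taxable wages = $7213.12 − $468.13 = $6744.99
Local income tax: $6744.99 × 0.01 = $67.45
State tax withheld: $6744.99 × 0.0714 = $481.59
Federal tax withheld: $6744.99 × 0.158 = $1065.71
SDI: $7213.12 × 0.015 = $108.20
Group life insurance premium: $69.14
Gym membership: $225.06
Legal plan premium: $260.37
Total deductions = $468.13 + $67.45 + $481.59 + $1065.71 + $108.20 + $69.14 + $225.06 + $260.37 = $2745.65
Net pay = $7213.12 − $2745.65 = $4467.47

$4467.47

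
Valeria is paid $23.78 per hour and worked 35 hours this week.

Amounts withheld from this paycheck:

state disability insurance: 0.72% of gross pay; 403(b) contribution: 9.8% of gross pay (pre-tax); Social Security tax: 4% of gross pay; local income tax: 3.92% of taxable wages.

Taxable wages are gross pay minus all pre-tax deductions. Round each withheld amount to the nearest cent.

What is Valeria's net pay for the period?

Gross pay: 35 × $23.78 = $832.30
403(b) contribution: $832.30 × 0.098 = $81.57
Taxable wages = $832.30 − $81.57 = $750.73
Local income tax: $750.73 × 0.0392 = $29.43
Social Security tax: $832.30 × 0.04 = $33.29
State disability insurance: $832.30 × 0.0072 = $5.99
Total deductions = $81.57 + $29.43 + $33.29 + $5.99 = $150.28
Net pay = $832.30 − $150.28 = $682.02

$682.02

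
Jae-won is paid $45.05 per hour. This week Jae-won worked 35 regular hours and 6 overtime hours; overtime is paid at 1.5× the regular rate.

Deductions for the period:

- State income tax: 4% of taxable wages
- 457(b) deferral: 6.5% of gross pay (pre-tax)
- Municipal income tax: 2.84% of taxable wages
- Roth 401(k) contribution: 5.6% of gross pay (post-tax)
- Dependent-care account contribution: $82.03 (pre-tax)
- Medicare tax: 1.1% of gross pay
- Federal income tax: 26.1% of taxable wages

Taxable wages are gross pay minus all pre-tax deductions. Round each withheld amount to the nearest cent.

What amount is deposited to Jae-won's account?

$1,055.05

Regular pay: 35 × $45.05 = $1,576.75
Overtime pay: 6 × $45.05 × 1.5 = $405.45
Gross pay = $1,576.75 + $405.45 = $1,982.20
457(b) deferral: $1,982.20 × 0.065 = $128.84
Dependent-care account contribution: $82.03
Pre-tax total = $128.84 + $82.03 = $210.87
Taxable wages = $1,982.20 − $210.87 = $1,771.33
State income tax: $1,771.33 × 0.04 = $70.85
Federal income tax: $1,771.33 × 0.261 = $462.32
Municipal income tax: $1,771.33 × 0.0284 = $50.31
Medicare tax: $1,982.20 × 0.011 = $21.80
Roth 401(k) contribution: $1,982.20 × 0.056 = $111.00
Total deductions = $128.84 + $82.03 + $70.85 + $462.32 + $50.31 + $21.80 + $111.00 = $927.15
Net pay = $1,982.20 − $927.15 = $1,055.05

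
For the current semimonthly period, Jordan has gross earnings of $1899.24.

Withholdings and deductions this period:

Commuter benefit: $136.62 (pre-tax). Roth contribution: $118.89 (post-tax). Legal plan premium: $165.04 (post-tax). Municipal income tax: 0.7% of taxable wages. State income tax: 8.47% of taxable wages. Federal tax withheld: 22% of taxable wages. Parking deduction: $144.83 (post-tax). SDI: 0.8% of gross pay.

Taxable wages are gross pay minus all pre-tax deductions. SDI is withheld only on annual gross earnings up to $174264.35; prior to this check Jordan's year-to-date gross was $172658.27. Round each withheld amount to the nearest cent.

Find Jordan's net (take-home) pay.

$771.60

Commuter benefit: $136.62
Taxable wages = $1899.24 − $136.62 = $1762.62
Federal tax withheld: $1762.62 × 0.22 = $387.78
Municipal income tax: $1762.62 × 0.007 = $12.34
State income tax: $1762.62 × 0.0847 = $149.29
SDI: only $174264.35 − $172658.27 = $1606.08 of this check is subject → $1606.08 × 0.008 = $12.85
Legal plan premium: $165.04
Roth contribution: $118.89
Parking deduction: $144.83
Total deductions = $136.62 + $387.78 + $12.34 + $149.29 + $12.85 + $165.04 + $118.89 + $144.83 = $1127.64
Net pay = $1899.24 − $1127.64 = $771.60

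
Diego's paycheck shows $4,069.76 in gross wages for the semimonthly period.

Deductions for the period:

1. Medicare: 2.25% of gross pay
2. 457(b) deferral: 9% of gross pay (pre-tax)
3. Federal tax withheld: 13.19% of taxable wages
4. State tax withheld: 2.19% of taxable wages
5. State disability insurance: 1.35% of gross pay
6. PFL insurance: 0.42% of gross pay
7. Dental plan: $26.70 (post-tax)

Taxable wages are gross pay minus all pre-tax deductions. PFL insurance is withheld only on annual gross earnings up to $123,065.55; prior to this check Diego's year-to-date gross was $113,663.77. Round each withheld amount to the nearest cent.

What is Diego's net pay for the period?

$2,943.58

457(b) deferral: $4,069.76 × 0.09 = $366.28
Taxable wages = $4,069.76 − $366.28 = $3,703.48
Federal tax withheld: $3,703.48 × 0.1319 = $488.49
State tax withheld: $3,703.48 × 0.0219 = $81.11
Medicare: $4,069.76 × 0.0225 = $91.57
PFL insurance: cap not yet reached, full $4,069.76 is subject → $4,069.76 × 0.0042 = $17.09
State disability insurance: $4,069.76 × 0.0135 = $54.94
Dental plan: $26.70
Total deductions = $366.28 + $488.49 + $81.11 + $91.57 + $17.09 + $54.94 + $26.70 = $1,126.18
Net pay = $4,069.76 − $1,126.18 = $2,943.58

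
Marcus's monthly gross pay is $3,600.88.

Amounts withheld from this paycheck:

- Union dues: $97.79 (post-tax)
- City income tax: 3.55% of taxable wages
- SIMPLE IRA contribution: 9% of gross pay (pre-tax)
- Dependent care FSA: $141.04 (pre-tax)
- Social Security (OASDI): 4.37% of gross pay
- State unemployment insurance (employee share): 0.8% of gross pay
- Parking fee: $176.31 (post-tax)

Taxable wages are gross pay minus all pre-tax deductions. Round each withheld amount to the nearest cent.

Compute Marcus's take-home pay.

$2,564.17

Dependent care FSA: $141.04
SIMPLE IRA contribution: $3,600.88 × 0.09 = $324.08
Pre-tax total = $141.04 + $324.08 = $465.12
Taxable wages = $3,600.88 − $465.12 = $3,135.76
City income tax: $3,135.76 × 0.0355 = $111.32
State unemployment insurance (employee share): $3,600.88 × 0.008 = $28.81
Social Security (OASDI): $3,600.88 × 0.0437 = $157.36
Union dues: $97.79
Parking fee: $176.31
Total deductions = $141.04 + $324.08 + $111.32 + $28.81 + $157.36 + $97.79 + $176.31 = $1,036.71
Net pay = $3,600.88 − $1,036.71 = $2,564.17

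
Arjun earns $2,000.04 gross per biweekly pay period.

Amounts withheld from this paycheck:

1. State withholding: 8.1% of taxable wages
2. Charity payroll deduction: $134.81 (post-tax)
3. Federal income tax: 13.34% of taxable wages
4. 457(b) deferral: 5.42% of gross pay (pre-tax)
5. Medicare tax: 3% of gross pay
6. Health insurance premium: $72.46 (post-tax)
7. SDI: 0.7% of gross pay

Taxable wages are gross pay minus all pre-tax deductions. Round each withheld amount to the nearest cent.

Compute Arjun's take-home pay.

$1,204.81

457(b) deferral: $2,000.04 × 0.0542 = $108.40
Taxable wages = $2,000.04 − $108.40 = $1,891.64
State withholding: $1,891.64 × 0.081 = $153.22
Federal income tax: $1,891.64 × 0.1334 = $252.34
SDI: $2,000.04 × 0.007 = $14.00
Medicare tax: $2,000.04 × 0.03 = $60.00
Charity payroll deduction: $134.81
Health insurance premium: $72.46
Total deductions = $108.40 + $153.22 + $252.34 + $14.00 + $60.00 + $134.81 + $72.46 = $795.23
Net pay = $2,000.04 − $795.23 = $1,204.81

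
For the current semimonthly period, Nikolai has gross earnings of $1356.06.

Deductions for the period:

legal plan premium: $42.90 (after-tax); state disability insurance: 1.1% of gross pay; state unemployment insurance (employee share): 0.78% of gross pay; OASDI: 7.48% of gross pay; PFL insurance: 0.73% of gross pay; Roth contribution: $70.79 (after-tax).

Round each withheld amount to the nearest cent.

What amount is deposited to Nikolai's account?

$1105.54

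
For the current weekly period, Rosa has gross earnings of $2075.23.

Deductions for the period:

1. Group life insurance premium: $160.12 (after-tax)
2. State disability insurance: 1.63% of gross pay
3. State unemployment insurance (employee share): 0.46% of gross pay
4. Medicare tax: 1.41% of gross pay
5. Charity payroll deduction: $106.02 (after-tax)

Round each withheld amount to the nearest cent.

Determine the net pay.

$1736.45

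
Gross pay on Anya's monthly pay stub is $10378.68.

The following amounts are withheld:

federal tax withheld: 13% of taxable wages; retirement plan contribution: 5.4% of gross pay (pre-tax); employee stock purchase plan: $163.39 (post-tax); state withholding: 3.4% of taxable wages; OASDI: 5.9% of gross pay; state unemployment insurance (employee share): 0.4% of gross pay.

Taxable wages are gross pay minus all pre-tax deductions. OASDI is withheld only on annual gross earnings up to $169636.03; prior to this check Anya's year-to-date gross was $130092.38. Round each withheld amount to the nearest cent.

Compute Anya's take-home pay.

Retirement plan contribution: $10378.68 × 0.054 = $560.45
Taxable wages = $10378.68 − $560.45 = $9818.23
State withholding: $9818.23 × 0.034 = $333.82
Federal tax withheld: $9818.23 × 0.13 = $1276.37
State unemployment insurance (employee share): $10378.68 × 0.004 = $41.51
OASDI: cap not yet reached, full $10378.68 is subject → $10378.68 × 0.059 = $612.34
Employee stock purchase plan: $163.39
Total deductions = $560.45 + $333.82 + $1276.37 + $41.51 + $612.34 + $163.39 = $2987.88
Net pay = $10378.68 − $2987.88 = $7390.80

$7390.80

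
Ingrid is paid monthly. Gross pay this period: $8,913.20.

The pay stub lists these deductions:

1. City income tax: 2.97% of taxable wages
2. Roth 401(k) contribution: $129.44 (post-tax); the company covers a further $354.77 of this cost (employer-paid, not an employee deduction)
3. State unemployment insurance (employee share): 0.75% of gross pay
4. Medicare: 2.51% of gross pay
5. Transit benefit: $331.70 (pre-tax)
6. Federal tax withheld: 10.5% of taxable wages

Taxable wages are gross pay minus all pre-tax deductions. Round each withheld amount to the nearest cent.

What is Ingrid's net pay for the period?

$7,005.56

Transit benefit: $331.70
Taxable wages = $8,913.20 − $331.70 = $8,581.50
City income tax: $8,581.50 × 0.0297 = $254.87
Federal tax withheld: $8,581.50 × 0.105 = $901.06
Medicare: $8,913.20 × 0.0251 = $223.72
State unemployment insurance (employee share): $8,913.20 × 0.0075 = $66.85
Roth 401(k) contribution: $129.44
(Employer's $354.77 toward Roth 401(k) contribution is not withheld from the employee.)
Total deductions = $331.70 + $254.87 + $901.06 + $223.72 + $66.85 + $129.44 = $1,907.64
Net pay = $8,913.20 − $1,907.64 = $7,005.56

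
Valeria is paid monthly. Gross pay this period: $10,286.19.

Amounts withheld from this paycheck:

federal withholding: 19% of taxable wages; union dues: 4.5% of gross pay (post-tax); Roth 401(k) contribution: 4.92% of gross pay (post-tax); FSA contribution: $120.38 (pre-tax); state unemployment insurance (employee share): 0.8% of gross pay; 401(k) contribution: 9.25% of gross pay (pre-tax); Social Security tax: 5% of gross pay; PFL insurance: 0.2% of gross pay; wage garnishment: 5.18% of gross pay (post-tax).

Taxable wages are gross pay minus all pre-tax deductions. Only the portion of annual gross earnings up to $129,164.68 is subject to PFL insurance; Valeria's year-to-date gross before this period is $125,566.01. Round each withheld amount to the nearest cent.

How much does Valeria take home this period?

$5,358.04

401(k) contribution: $10,286.19 × 0.0925 = $951.47
FSA contribution: $120.38
Pre-tax total = $951.47 + $120.38 = $1,071.85
Taxable wages = $10,286.19 − $1,071.85 = $9,214.34
Federal withholding: $9,214.34 × 0.19 = $1,750.72
State unemployment insurance (employee share): $10,286.19 × 0.008 = $82.29
Social Security tax: $10,286.19 × 0.05 = $514.31
PFL insurance: only $129,164.68 − $125,566.01 = $3,598.67 of this check is subject → $3,598.67 × 0.002 = $7.20
Wage garnishment: $10,286.19 × 0.0518 = $532.82
Union dues: $10,286.19 × 0.045 = $462.88
Roth 401(k) contribution: $10,286.19 × 0.0492 = $506.08
Total deductions = $951.47 + $120.38 + $1,750.72 + $82.29 + $514.31 + $7.20 + $532.82 + $462.88 + $506.08 = $4,928.15
Net pay = $10,286.19 − $4,928.15 = $5,358.04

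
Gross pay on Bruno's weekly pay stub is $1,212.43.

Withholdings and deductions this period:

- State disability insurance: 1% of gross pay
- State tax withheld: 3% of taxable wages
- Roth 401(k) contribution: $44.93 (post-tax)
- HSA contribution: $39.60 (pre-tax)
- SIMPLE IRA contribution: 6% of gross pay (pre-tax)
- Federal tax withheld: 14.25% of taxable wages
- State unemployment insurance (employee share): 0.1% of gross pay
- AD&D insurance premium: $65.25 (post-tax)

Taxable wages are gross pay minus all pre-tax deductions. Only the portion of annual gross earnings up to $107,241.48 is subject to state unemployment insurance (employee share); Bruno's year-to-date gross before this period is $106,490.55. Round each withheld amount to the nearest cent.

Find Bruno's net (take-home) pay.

$787.27

HSA contribution: $39.60
SIMPLE IRA contribution: $1,212.43 × 0.06 = $72.75
Pre-tax total = $39.60 + $72.75 = $112.35
Taxable wages = $1,212.43 − $112.35 = $1,100.08
State tax withheld: $1,100.08 × 0.03 = $33.00
Federal tax withheld: $1,100.08 × 0.1425 = $156.76
State unemployment insurance (employee share): only $107,241.48 − $106,490.55 = $750.93 of this check is subject → $750.93 × 0.001 = $0.75
State disability insurance: $1,212.43 × 0.01 = $12.12
Roth 401(k) contribution: $44.93
AD&D insurance premium: $65.25
Total deductions = $39.60 + $72.75 + $33.00 + $156.76 + $0.75 + $12.12 + $44.93 + $65.25 = $425.16
Net pay = $1,212.43 − $425.16 = $787.27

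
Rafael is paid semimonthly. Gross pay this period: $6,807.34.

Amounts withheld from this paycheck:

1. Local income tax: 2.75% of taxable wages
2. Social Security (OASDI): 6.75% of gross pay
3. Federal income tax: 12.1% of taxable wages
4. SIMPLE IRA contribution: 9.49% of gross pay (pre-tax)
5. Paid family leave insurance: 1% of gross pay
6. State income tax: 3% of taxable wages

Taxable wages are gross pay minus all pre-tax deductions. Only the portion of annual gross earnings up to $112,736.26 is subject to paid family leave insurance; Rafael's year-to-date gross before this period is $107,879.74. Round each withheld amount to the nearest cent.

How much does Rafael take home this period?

$4,553.45

SIMPLE IRA contribution: $6,807.34 × 0.0949 = $646.02
Taxable wages = $6,807.34 − $646.02 = $6,161.32
Federal income tax: $6,161.32 × 0.121 = $745.52
State income tax: $6,161.32 × 0.03 = $184.84
Local income tax: $6,161.32 × 0.0275 = $169.44
Social Security (OASDI): $6,807.34 × 0.0675 = $459.50
Paid family leave insurance: only $112,736.26 − $107,879.74 = $4,856.52 of this check is subject → $4,856.52 × 0.01 = $48.57
Total deductions = $646.02 + $745.52 + $184.84 + $169.44 + $459.50 + $48.57 = $2,253.89
Net pay = $6,807.34 − $2,253.89 = $4,553.45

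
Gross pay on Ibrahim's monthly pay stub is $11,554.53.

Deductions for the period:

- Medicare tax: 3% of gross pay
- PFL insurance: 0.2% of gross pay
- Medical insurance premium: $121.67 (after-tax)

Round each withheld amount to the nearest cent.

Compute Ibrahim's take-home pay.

$11,063.11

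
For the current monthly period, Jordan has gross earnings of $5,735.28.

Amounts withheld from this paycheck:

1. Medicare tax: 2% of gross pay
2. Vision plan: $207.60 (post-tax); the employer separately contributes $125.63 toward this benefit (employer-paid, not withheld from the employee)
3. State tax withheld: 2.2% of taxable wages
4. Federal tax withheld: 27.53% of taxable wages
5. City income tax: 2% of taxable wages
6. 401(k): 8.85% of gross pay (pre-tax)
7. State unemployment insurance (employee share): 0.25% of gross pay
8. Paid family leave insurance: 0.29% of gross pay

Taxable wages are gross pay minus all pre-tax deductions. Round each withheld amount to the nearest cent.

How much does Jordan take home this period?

$3,215.68

401(k): $5,735.28 × 0.0885 = $507.57
Taxable wages = $5,735.28 − $507.57 = $5,227.71
Federal tax withheld: $5,227.71 × 0.2753 = $1,439.19
State tax withheld: $5,227.71 × 0.022 = $115.01
City income tax: $5,227.71 × 0.02 = $104.55
Paid family leave insurance: $5,735.28 × 0.0029 = $16.63
State unemployment insurance (employee share): $5,735.28 × 0.0025 = $14.34
Medicare tax: $5,735.28 × 0.02 = $114.71
Vision plan: $207.60
(Employer's $125.63 toward vision plan is not withheld from the employee.)
Total deductions = $507.57 + $1,439.19 + $115.01 + $104.55 + $16.63 + $14.34 + $114.71 + $207.60 = $2,519.60
Net pay = $5,735.28 − $2,519.60 = $3,215.68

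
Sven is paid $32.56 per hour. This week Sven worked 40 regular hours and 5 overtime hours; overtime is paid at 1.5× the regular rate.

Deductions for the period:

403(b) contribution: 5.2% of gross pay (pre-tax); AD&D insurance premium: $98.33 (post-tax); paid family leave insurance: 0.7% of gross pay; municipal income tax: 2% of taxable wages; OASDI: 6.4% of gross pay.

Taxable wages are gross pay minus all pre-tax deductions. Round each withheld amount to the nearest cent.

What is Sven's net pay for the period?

Regular pay: 40 × $32.56 = $1302.40
Overtime pay: 5 × $32.56 × 1.5 = $244.20
Gross pay = $1302.40 + $244.20 = $1546.60
403(b) contribution: $1546.60 × 0.052 = $80.42
Taxable wages = $1546.60 − $80.42 = $1466.18
Municipal income tax: $1466.18 × 0.02 = $29.32
Paid family leave insurance: $1546.60 × 0.007 = $10.83
OASDI: $1546.60 × 0.064 = $98.98
AD&D insurance premium: $98.33
Total deductions = $80.42 + $29.32 + $10.83 + $98.98 + $98.33 = $317.88
Net pay = $1546.60 − $317.88 = $1228.72

$1228.72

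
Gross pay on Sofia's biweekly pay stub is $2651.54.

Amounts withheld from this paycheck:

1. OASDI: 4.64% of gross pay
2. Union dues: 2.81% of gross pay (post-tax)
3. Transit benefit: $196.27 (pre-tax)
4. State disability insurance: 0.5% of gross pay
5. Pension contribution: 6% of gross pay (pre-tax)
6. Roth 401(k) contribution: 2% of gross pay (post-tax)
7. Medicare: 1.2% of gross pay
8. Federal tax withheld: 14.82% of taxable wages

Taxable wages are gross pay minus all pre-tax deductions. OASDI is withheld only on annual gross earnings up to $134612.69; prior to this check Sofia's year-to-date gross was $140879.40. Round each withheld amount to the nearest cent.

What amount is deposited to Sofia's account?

$1783.27

Transit benefit: $196.27
Pension contribution: $2651.54 × 0.06 = $159.09
Pre-tax total = $196.27 + $159.09 = $355.36
Taxable wages = $2651.54 − $355.36 = $2296.18
Federal tax withheld: $2296.18 × 0.1482 = $340.29
State disability insurance: $2651.54 × 0.005 = $13.26
OASDI: annual cap $134612.69 already reached (YTD $140879.40), so $0.00
Medicare: $2651.54 × 0.012 = $31.82
Union dues: $2651.54 × 0.0281 = $74.51
Roth 401(k) contribution: $2651.54 × 0.02 = $53.03
Total deductions = $196.27 + $159.09 + $340.29 + $13.26 + $0.00 + $31.82 + $74.51 + $53.03 = $868.27
Net pay = $2651.54 − $868.27 = $1783.27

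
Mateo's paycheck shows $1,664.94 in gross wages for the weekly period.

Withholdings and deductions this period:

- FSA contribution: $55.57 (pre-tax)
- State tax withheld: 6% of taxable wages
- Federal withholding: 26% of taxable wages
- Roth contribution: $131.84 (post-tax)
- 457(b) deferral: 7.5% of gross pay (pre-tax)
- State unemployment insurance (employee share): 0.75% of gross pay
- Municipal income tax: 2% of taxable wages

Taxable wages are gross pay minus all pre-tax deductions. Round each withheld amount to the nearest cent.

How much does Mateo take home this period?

457(b) deferral: $1,664.94 × 0.075 = $124.87
FSA contribution: $55.57
Pre-tax total = $124.87 + $55.57 = $180.44
Taxable wages = $1,664.94 − $180.44 = $1,484.50
State tax withheld: $1,484.50 × 0.06 = $89.07
Federal withholding: $1,484.50 × 0.26 = $385.97
Municipal income tax: $1,484.50 × 0.02 = $29.69
State unemployment insurance (employee share): $1,664.94 × 0.0075 = $12.49
Roth contribution: $131.84
Total deductions = $124.87 + $55.57 + $89.07 + $385.97 + $29.69 + $12.49 + $131.84 = $829.50
Net pay = $1,664.94 − $829.50 = $835.44

$835.44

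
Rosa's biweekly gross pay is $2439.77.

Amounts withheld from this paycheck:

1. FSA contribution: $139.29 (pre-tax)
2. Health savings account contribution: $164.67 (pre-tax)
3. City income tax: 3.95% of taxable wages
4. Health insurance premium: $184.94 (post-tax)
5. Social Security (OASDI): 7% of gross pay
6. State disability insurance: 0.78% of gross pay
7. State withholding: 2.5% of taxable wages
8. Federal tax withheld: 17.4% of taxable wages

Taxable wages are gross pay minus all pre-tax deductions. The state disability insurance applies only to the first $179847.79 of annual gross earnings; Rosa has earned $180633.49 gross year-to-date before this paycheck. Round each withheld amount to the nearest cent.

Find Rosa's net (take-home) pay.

Health savings account contribution: $164.67
FSA contribution: $139.29
Pre-tax total = $164.67 + $139.29 = $303.96
Taxable wages = $2439.77 − $303.96 = $2135.81
Federal tax withheld: $2135.81 × 0.174 = $371.63
City income tax: $2135.81 × 0.0395 = $84.36
State withholding: $2135.81 × 0.025 = $53.40
State disability insurance: annual cap $179847.79 already reached (YTD $180633.49), so $0.00
Social Security (OASDI): $2439.77 × 0.07 = $170.78
Health insurance premium: $184.94
Total deductions = $164.67 + $139.29 + $371.63 + $84.36 + $53.40 + $0.00 + $170.78 + $184.94 = $1169.07
Net pay = $2439.77 − $1169.07 = $1270.70

$1270.70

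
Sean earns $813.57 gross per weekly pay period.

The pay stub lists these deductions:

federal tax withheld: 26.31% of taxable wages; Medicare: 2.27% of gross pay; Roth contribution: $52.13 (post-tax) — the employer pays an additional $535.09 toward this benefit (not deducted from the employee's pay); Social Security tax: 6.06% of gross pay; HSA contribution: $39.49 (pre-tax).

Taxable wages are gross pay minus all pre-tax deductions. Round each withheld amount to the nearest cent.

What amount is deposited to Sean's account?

$450.52

HSA contribution: $39.49
Taxable wages = $813.57 − $39.49 = $774.08
Federal tax withheld: $774.08 × 0.2631 = $203.66
Social Security tax: $813.57 × 0.0606 = $49.30
Medicare: $813.57 × 0.0227 = $18.47
Roth contribution: $52.13
(Employer's $535.09 toward Roth contribution is not withheld from the employee.)
Total deductions = $39.49 + $203.66 + $49.30 + $18.47 + $52.13 = $363.05
Net pay = $813.57 − $363.05 = $450.52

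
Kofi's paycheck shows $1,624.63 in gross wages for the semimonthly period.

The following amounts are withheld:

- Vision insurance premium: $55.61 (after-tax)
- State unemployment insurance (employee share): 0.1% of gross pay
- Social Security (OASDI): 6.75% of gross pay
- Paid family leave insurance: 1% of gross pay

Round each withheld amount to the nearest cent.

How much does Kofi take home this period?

$1,441.49

Paid family leave insurance: $1,624.63 × 0.01 = $16.25
State unemployment insurance (employee share): $1,624.63 × 0.001 = $1.62
Social Security (OASDI): $1,624.63 × 0.0675 = $109.66
Vision insurance premium: $55.61
Total deductions = $16.25 + $1.62 + $109.66 + $55.61 = $183.14
Net pay = $1,624.63 − $183.14 = $1,441.49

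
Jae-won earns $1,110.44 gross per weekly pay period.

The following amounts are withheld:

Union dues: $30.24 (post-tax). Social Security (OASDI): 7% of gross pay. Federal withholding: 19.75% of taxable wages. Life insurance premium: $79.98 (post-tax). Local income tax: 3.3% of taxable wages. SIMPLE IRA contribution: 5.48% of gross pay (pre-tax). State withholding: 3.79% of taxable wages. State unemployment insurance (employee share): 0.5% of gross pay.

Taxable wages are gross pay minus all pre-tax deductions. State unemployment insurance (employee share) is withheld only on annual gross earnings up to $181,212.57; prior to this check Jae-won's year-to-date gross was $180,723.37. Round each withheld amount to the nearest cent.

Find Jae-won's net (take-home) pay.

SIMPLE IRA contribution: $1,110.44 × 0.0548 = $60.85
Taxable wages = $1,110.44 − $60.85 = $1,049.59
State withholding: $1,049.59 × 0.0379 = $39.78
Federal withholding: $1,049.59 × 0.1975 = $207.29
Local income tax: $1,049.59 × 0.033 = $34.64
State unemployment insurance (employee share): only $181,212.57 − $180,723.37 = $489.20 of this check is subject → $489.20 × 0.005 = $2.45
Social Security (OASDI): $1,110.44 × 0.07 = $77.73
Union dues: $30.24
Life insurance premium: $79.98
Total deductions = $60.85 + $39.78 + $207.29 + $34.64 + $2.45 + $77.73 + $30.24 + $79.98 = $532.96
Net pay = $1,110.44 − $532.96 = $577.48

$577.48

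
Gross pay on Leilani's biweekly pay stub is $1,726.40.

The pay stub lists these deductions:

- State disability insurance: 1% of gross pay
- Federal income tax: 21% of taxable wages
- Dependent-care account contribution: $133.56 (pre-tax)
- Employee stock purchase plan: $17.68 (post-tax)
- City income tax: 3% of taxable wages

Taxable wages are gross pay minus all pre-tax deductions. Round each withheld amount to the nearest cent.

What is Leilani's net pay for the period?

$1,175.61

Dependent-care account contribution: $133.56
Taxable wages = $1,726.40 − $133.56 = $1,592.84
City income tax: $1,592.84 × 0.03 = $47.79
Federal income tax: $1,592.84 × 0.21 = $334.50
State disability insurance: $1,726.40 × 0.01 = $17.26
Employee stock purchase plan: $17.68
Total deductions = $133.56 + $47.79 + $334.50 + $17.26 + $17.68 = $550.79
Net pay = $1,726.40 − $550.79 = $1,175.61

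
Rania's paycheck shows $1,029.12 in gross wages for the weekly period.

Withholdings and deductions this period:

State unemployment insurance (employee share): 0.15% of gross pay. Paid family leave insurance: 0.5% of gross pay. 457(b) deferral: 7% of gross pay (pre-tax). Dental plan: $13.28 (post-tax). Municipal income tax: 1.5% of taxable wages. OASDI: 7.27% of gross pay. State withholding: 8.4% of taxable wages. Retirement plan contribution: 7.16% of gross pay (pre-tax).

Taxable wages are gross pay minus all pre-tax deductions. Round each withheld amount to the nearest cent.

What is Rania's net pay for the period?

$701.15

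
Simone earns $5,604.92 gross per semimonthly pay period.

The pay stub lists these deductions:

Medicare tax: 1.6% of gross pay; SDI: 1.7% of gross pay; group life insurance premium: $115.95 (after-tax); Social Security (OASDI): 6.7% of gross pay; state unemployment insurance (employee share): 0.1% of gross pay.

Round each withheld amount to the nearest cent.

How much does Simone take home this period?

$4,922.88

SDI: $5,604.92 × 0.017 = $95.28
State unemployment insurance (employee share): $5,604.92 × 0.001 = $5.60
Medicare tax: $5,604.92 × 0.016 = $89.68
Social Security (OASDI): $5,604.92 × 0.067 = $375.53
Group life insurance premium: $115.95
Total deductions = $95.28 + $5.60 + $89.68 + $375.53 + $115.95 = $682.04
Net pay = $5,604.92 − $682.04 = $4,922.88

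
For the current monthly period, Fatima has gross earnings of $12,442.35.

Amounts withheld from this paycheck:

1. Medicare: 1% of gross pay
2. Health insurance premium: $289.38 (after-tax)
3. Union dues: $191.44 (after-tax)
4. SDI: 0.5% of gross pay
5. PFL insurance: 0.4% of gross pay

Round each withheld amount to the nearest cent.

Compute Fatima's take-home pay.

$11,725.13

SDI: $12,442.35 × 0.005 = $62.21
Medicare: $12,442.35 × 0.01 = $124.42
PFL insurance: $12,442.35 × 0.004 = $49.77
Union dues: $191.44
Health insurance premium: $289.38
Total deductions = $62.21 + $124.42 + $49.77 + $191.44 + $289.38 = $717.22
Net pay = $12,442.35 − $717.22 = $11,725.13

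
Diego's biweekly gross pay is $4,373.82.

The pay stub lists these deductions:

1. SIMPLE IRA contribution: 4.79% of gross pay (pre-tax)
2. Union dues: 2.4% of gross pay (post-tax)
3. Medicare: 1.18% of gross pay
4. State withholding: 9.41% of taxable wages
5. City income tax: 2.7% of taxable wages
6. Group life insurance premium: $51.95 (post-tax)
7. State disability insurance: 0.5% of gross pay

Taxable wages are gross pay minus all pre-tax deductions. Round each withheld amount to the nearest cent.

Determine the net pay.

SIMPLE IRA contribution: $4,373.82 × 0.0479 = $209.51
Taxable wages = $4,373.82 − $209.51 = $4,164.31
City income tax: $4,164.31 × 0.027 = $112.44
State withholding: $4,164.31 × 0.0941 = $391.86
State disability insurance: $4,373.82 × 0.005 = $21.87
Medicare: $4,373.82 × 0.0118 = $51.61
Group life insurance premium: $51.95
Union dues: $4,373.82 × 0.024 = $104.97
Total deductions = $209.51 + $112.44 + $391.86 + $21.87 + $51.61 + $51.95 + $104.97 = $944.21
Net pay = $4,373.82 − $944.21 = $3,429.61

$3,429.61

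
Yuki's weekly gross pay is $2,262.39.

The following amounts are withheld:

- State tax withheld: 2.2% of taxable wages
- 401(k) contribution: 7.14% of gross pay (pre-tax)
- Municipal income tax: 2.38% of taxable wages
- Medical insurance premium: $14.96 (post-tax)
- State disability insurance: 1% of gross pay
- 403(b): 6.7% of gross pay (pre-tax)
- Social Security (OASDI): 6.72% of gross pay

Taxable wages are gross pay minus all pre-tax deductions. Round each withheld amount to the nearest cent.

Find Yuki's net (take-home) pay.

$1,670.40

401(k) contribution: $2,262.39 × 0.0714 = $161.53
403(b): $2,262.39 × 0.067 = $151.58
Pre-tax total = $161.53 + $151.58 = $313.11
Taxable wages = $2,262.39 − $313.11 = $1,949.28
Municipal income tax: $1,949.28 × 0.0238 = $46.39
State tax withheld: $1,949.28 × 0.022 = $42.88
State disability insurance: $2,262.39 × 0.01 = $22.62
Social Security (OASDI): $2,262.39 × 0.0672 = $152.03
Medical insurance premium: $14.96
Total deductions = $161.53 + $151.58 + $46.39 + $42.88 + $22.62 + $152.03 + $14.96 = $591.99
Net pay = $2,262.39 − $591.99 = $1,670.40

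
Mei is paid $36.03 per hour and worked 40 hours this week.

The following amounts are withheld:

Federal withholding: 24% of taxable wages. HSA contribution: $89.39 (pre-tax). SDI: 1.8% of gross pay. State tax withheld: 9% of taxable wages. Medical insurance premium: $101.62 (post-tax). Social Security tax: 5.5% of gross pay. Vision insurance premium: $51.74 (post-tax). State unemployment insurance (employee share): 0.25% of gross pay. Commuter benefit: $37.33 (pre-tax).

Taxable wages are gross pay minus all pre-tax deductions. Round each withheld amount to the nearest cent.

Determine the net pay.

$618.53

Gross pay: 40 × $36.03 = $1,441.20
HSA contribution: $89.39
Commuter benefit: $37.33
Pre-tax total = $89.39 + $37.33 = $126.72
Taxable wages = $1,441.20 − $126.72 = $1,314.48
State tax withheld: $1,314.48 × 0.09 = $118.30
Federal withholding: $1,314.48 × 0.24 = $315.48
SDI: $1,441.20 × 0.018 = $25.94
Social Security tax: $1,441.20 × 0.055 = $79.27
State unemployment insurance (employee share): $1,441.20 × 0.0025 = $3.60
Medical insurance premium: $101.62
Vision insurance premium: $51.74
Total deductions = $89.39 + $37.33 + $118.30 + $315.48 + $25.94 + $79.27 + $3.60 + $101.62 + $51.74 = $822.67
Net pay = $1,441.20 − $822.67 = $618.53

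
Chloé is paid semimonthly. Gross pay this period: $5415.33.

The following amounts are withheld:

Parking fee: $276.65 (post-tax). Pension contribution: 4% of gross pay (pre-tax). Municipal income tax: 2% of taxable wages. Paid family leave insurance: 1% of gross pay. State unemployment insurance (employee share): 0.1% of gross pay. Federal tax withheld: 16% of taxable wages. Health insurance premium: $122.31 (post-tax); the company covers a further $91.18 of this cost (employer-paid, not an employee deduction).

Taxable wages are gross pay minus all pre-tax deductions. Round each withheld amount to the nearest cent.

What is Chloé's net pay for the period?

Pension contribution: $5415.33 × 0.04 = $216.61
Taxable wages = $5415.33 − $216.61 = $5198.72
Municipal income tax: $5198.72 × 0.02 = $103.97
Federal tax withheld: $5198.72 × 0.16 = $831.80
State unemployment insurance (employee share): $5415.33 × 0.001 = $5.42
Paid family leave insurance: $5415.33 × 0.01 = $54.15
Health insurance premium: $122.31
Parking fee: $276.65
(Employer's $91.18 toward health insurance premium is not withheld from the employee.)
Total deductions = $216.61 + $103.97 + $831.80 + $5.42 + $54.15 + $122.31 + $276.65 = $1610.91
Net pay = $5415.33 − $1610.91 = $3804.42

$3804.42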